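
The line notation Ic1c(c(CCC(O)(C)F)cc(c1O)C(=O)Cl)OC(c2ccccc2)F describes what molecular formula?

Heavy atoms from the SMILES: 18 C, 1 Cl, 2 F, 1 I, 4 O.
Implicit hydrogens by atom environment:
  6 × C (aromatic): 1 H each → 6
  6 × C (aromatic): no H
  2 × C: 2 H each → 4
  2 × C: no H
  2 × F: no H
  2 × O: 1 H each → 2
  2 × O: no H
  1 × C: 3 H
  1 × C: 1 H
  1 × Cl: no H
  1 × I: no H
  Total hydrogens = 16.
Molecular formula: C18H16ClF2IO4

C18H16ClF2IO4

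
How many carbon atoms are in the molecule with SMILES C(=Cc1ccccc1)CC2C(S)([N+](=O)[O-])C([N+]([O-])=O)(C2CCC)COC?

18

The symbol for carbon appears 18 times in the SMILES. Lowercase c denotes aromatic carbon and counts toward C.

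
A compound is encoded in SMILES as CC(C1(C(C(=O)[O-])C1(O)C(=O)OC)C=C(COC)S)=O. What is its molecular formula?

C12H15O7S-

Heavy atoms from the SMILES: 12 C, 7 O, 1 S.
Implicit hydrogens by atom environment:
  6 × C: no H
  5 × O: no H
  3 × C: 3 H each → 9
  2 × C: 1 H each → 2
  1 × C: 2 H
  1 × O: 1 H
  1 × O (charge -1): no H
  1 × S: 1 H
  Total hydrogens = 15.
Net charge -1.
Molecular formula: C12H15O7S-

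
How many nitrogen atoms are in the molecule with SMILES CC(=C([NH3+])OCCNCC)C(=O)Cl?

The symbol for nitrogen appears 2 times in the SMILES.

2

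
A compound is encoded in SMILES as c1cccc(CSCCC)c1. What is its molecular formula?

Heavy atoms from the SMILES: 10 C, 1 S.
Implicit hydrogens by atom environment:
  5 × C (aromatic): 1 H each → 5
  3 × C: 2 H each → 6
  1 × C: 3 H
  1 × C (aromatic): no H
  1 × S: no H
  Total hydrogens = 14.
Molecular formula: C10H14S

C10H14S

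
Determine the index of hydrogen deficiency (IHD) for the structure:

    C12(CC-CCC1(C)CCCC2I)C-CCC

Molecular formula from the SMILES: C15H27I.
DoU = (2C + 2 + N − H − X)/2 = (2·15 + 2 + 0 − 27 − 1)/2 = 4/2 = 2.
(Structurally: 2 ring(s) + 0 π bond(s) = 2.)

2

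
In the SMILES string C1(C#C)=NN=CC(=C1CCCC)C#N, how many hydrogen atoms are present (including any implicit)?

Hydrogens are implicit in SMILES; fill each atom to its normal valence:
  3 × C: 2 H each → 6
  3 × C (aromatic): no H
  2 × C: no H
  2 × N (aromatic): no H
  1 × C: 3 H
  1 × C (aromatic): 1 H
  1 × C: 1 H
  1 × N: no H
  Total hydrogens = 11.

11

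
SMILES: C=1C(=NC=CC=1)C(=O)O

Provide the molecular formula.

Heavy atoms from the SMILES: 6 C, 1 N, 2 O.
Implicit hydrogens by atom environment:
  4 × C (aromatic): 1 H each → 4
  1 × C (aromatic): no H
  1 × C: no H
  1 × N (aromatic): no H
  1 × O: 1 H
  1 × O: no H
  Total hydrogens = 5.
Molecular formula: C6H5NO2

C6H5NO2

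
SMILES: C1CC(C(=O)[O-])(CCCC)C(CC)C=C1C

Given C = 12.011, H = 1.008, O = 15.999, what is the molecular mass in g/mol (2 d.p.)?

Molecular formula: C14H23O2-.
M = 14×12.011 + 23×1.008 + 2×15.999 = 223.34 g/mol.

223.34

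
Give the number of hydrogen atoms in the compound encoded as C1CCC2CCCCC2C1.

Hydrogens are implicit in SMILES; fill each atom to its normal valence:
  8 × C: 2 H each → 16
  2 × C: 1 H each → 2
  Total hydrogens = 18.

18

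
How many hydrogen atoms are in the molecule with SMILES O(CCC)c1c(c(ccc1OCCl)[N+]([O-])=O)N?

13

Hydrogens are implicit in SMILES; fill each atom to its normal valence:
  4 × C (aromatic): no H
  3 × C: 2 H each → 6
  3 × O: no H
  2 × C (aromatic): 1 H each → 2
  1 × C: 3 H
  1 × Cl: no H
  1 × N: 2 H
  1 × N (charge +1): no H
  1 × O (charge -1): no H
  Total hydrogens = 13.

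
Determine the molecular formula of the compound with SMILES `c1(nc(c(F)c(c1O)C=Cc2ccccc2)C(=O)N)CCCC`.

C18H19FN2O2

Heavy atoms from the SMILES: 18 C, 1 F, 2 N, 2 O.
Implicit hydrogens by atom environment:
  6 × C (aromatic): no H
  5 × C (aromatic): 1 H each → 5
  3 × C: 2 H each → 6
  2 × C: 1 H each → 2
  1 × C: 3 H
  1 × C: no H
  1 × F: no H
  1 × N: 2 H
  1 × N (aromatic): no H
  1 × O: 1 H
  1 × O: no H
  Total hydrogens = 19.
Molecular formula: C18H19FN2O2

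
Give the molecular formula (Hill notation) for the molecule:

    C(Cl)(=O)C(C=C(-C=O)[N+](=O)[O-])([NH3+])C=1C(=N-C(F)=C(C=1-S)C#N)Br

Heavy atoms from the SMILES: 1 Br, 11 C, 1 Cl, 1 F, 4 N, 4 O, 1 S.
Implicit hydrogens by atom environment:
  5 × C (aromatic): no H
  4 × C: no H
  3 × O: no H
  2 × C: 1 H each → 2
  1 × Br: no H
  1 × Cl: no H
  1 × F: no H
  1 × N (charge +1): 3 H
  1 × N (aromatic): no H
  1 × N (charge +1): no H
  1 × N: no H
  1 × O (charge -1): no H
  1 × S: 1 H
  Total hydrogens = 6.
Net charge +1.
Molecular formula: C11H6BrClFN4O4S+

C11H6BrClFN4O4S+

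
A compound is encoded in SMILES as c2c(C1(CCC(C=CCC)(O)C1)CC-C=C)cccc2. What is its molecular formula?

C19H26O

Heavy atoms from the SMILES: 19 C, 1 O.
Implicit hydrogens by atom environment:
  7 × C: 2 H each → 14
  5 × C (aromatic): 1 H each → 5
  3 × C: 1 H each → 3
  2 × C: no H
  1 × C: 3 H
  1 × C (aromatic): no H
  1 × O: 1 H
  Total hydrogens = 26.
Molecular formula: C19H26O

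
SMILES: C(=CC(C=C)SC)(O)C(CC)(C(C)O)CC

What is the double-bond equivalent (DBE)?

2

Molecular formula from the SMILES: C13H24O2S.
DoU = (2C + 2 + N − H − X)/2 = (2·13 + 2 + 0 − 24 − 0)/2 = 4/2 = 2.
(Structurally: 0 ring(s) + 2 π bond(s) = 2.)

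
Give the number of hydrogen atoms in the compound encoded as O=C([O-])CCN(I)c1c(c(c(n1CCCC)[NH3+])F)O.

Hydrogens are implicit in SMILES; fill each atom to its normal valence:
  5 × C: 2 H each → 10
  4 × C (aromatic): no H
  1 × C: 3 H
  1 × C: no H
  1 × F: no H
  1 × I: no H
  1 × N (charge +1): 3 H
  1 × N (aromatic): no H
  1 × N: no H
  1 × O: 1 H
  1 × O: no H
  1 × O (charge -1): no H
  Total hydrogens = 17.

17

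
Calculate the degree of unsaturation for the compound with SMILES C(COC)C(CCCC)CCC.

Molecular formula from the SMILES: C11H24O.
DoU = (2C + 2 + N − H − X)/2 = (2·11 + 2 + 0 − 24 − 0)/2 = 0/2 = 0.
(Structurally: 0 ring(s) + 0 π bond(s) = 0.)

0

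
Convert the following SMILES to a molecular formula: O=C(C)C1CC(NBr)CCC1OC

C9H16BrNO2

Heavy atoms from the SMILES: 1 Br, 9 C, 1 N, 2 O.
Implicit hydrogens by atom environment:
  3 × C: 2 H each → 6
  3 × C: 1 H each → 3
  2 × C: 3 H each → 6
  2 × O: no H
  1 × Br: no H
  1 × C: no H
  1 × N: 1 H
  Total hydrogens = 16.
Molecular formula: C9H16BrNO2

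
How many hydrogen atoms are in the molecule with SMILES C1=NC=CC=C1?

5

Hydrogens are implicit in SMILES; fill each atom to its normal valence:
  5 × C (aromatic): 1 H each → 5
  1 × N (aromatic): no H
  Total hydrogens = 5.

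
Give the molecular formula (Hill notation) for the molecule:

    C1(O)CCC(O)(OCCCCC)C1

Heavy atoms from the SMILES: 10 C, 3 O.
Implicit hydrogens by atom environment:
  7 × C: 2 H each → 14
  2 × O: 1 H each → 2
  1 × C: 3 H
  1 × C: 1 H
  1 × C: no H
  1 × O: no H
  Total hydrogens = 20.
Molecular formula: C10H20O3

C10H20O3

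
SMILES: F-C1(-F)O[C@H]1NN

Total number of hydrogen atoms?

4

Hydrogens are implicit in SMILES; fill each atom to its normal valence:
  2 × F: no H
  1 × C: 1 H
  1 × C: no H
  1 × N: 2 H
  1 × N: 1 H
  1 × O: no H
  Total hydrogens = 4.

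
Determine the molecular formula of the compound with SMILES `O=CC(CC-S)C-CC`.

Heavy atoms from the SMILES: 7 C, 1 O, 1 S.
Implicit hydrogens by atom environment:
  4 × C: 2 H each → 8
  2 × C: 1 H each → 2
  1 × C: 3 H
  1 × O: no H
  1 × S: 1 H
  Total hydrogens = 14.
Molecular formula: C7H14OS

C7H14OS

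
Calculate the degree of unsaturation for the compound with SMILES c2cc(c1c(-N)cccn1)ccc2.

8

Molecular formula from the SMILES: C11H10N2.
DoU = (2C + 2 + N − H − X)/2 = (2·11 + 2 + 2 − 10 − 0)/2 = 16/2 = 8.
(Structurally: 2 ring(s) + 6 π bond(s) = 8.)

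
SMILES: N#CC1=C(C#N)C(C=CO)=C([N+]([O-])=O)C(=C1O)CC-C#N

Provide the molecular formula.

Heavy atoms from the SMILES: 13 C, 4 N, 4 O.
Implicit hydrogens by atom environment:
  6 × C (aromatic): no H
  3 × C: no H
  3 × N: no H
  2 × C: 2 H each → 4
  2 × C: 1 H each → 2
  2 × O: 1 H each → 2
  1 × N (charge +1): no H
  1 × O: no H
  1 × O (charge -1): no H
  Total hydrogens = 8.
Molecular formula: C13H8N4O4

C13H8N4O4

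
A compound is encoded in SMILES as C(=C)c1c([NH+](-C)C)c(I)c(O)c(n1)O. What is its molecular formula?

Heavy atoms from the SMILES: 9 C, 1 I, 2 N, 2 O.
Implicit hydrogens by atom environment:
  5 × C (aromatic): no H
  2 × C: 3 H each → 6
  2 × O: 1 H each → 2
  1 × C: 2 H
  1 × C: 1 H
  1 × I: no H
  1 × N (charge +1): 1 H
  1 × N (aromatic): no H
  Total hydrogens = 12.
Net charge +1.
Molecular formula: C9H12IN2O2+

C9H12IN2O2+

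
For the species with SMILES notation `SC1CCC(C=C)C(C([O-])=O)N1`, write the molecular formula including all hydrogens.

C8H12NO2S-

Heavy atoms from the SMILES: 8 C, 1 N, 2 O, 1 S.
Implicit hydrogens by atom environment:
  4 × C: 1 H each → 4
  3 × C: 2 H each → 6
  1 × C: no H
  1 × N: 1 H
  1 × O: no H
  1 × O (charge -1): no H
  1 × S: 1 H
  Total hydrogens = 12.
Net charge -1.
Molecular formula: C8H12NO2S-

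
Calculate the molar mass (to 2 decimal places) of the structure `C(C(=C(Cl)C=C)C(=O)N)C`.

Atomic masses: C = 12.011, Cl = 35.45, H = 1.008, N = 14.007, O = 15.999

Molecular formula: C7H10ClNO.
M = 7×12.011 + 1×35.45 + 10×1.008 + 1×14.007 + 1×15.999 = 159.61 g/mol.

159.61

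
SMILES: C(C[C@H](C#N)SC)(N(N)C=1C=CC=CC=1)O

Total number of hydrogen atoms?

Hydrogens are implicit in SMILES; fill each atom to its normal valence:
  5 × C (aromatic): 1 H each → 5
  2 × C: 1 H each → 2
  2 × N: no H
  1 × C: 3 H
  1 × C: 2 H
  1 × C: no H
  1 × C (aromatic): no H
  1 × N: 2 H
  1 × O: 1 H
  1 × S: no H
  Total hydrogens = 15.

15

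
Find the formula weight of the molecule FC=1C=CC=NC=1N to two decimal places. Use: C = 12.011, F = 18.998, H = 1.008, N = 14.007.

112.11

Molecular formula: C5H5FN2.
M = 5×12.011 + 1×18.998 + 5×1.008 + 2×14.007 = 112.11 g/mol.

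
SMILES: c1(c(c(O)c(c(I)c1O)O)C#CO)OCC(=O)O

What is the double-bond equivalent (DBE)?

Molecular formula from the SMILES: C10H7IO7.
DoU = (2C + 2 + N − H − X)/2 = (2·10 + 2 + 0 − 7 − 1)/2 = 14/2 = 7.
(Structurally: 1 ring(s) + 6 π bond(s) = 7.)

7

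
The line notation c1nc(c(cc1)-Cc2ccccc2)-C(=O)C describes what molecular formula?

C14H13NO

Heavy atoms from the SMILES: 14 C, 1 N, 1 O.
Implicit hydrogens by atom environment:
  8 × C (aromatic): 1 H each → 8
  3 × C (aromatic): no H
  1 × C: 3 H
  1 × C: 2 H
  1 × C: no H
  1 × N (aromatic): no H
  1 × O: no H
  Total hydrogens = 13.
Molecular formula: C14H13NO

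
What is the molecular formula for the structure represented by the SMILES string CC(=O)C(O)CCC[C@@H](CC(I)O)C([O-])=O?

C10H16IO5-

Heavy atoms from the SMILES: 10 C, 1 I, 5 O.
Implicit hydrogens by atom environment:
  4 × C: 2 H each → 8
  3 × C: 1 H each → 3
  2 × C: no H
  2 × O: 1 H each → 2
  2 × O: no H
  1 × C: 3 H
  1 × I: no H
  1 × O (charge -1): no H
  Total hydrogens = 16.
Net charge -1.
Molecular formula: C10H16IO5-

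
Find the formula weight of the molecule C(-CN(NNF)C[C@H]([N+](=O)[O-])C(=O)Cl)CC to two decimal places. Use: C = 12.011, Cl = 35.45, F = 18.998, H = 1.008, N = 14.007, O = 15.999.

Molecular formula: C7H14ClFN4O3.
M = 7×12.011 + 1×35.45 + 1×18.998 + 14×1.008 + 4×14.007 + 3×15.999 = 256.66 g/mol.

256.66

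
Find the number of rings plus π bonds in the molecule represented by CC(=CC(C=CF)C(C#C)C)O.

Molecular formula from the SMILES: C10H13FO.
DoU = (2C + 2 + N − H − X)/2 = (2·10 + 2 + 0 − 13 − 1)/2 = 8/2 = 4.
(Structurally: 0 ring(s) + 4 π bond(s) = 4.)

4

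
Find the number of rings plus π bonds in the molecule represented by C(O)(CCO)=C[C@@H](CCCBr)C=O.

Molecular formula from the SMILES: C9H15BrO3.
DoU = (2C + 2 + N − H − X)/2 = (2·9 + 2 + 0 − 15 − 1)/2 = 4/2 = 2.
(Structurally: 0 ring(s) + 2 π bond(s) = 2.)

2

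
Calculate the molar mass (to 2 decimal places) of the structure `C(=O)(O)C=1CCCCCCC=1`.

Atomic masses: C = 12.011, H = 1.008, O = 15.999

154.21

Molecular formula: C9H14O2.
M = 9×12.011 + 14×1.008 + 2×15.999 = 154.21 g/mol.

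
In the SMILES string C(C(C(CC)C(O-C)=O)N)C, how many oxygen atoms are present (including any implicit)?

The symbol for oxygen appears 2 times in the SMILES.

2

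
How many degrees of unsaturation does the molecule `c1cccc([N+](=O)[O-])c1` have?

5

Molecular formula from the SMILES: C6H5NO2.
DoU = (2C + 2 + N − H − X)/2 = (2·6 + 2 + 1 − 5 − 0)/2 = 10/2 = 5.
(Structurally: 1 ring(s) + 4 π bond(s) = 5.)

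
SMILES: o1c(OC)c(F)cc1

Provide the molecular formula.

C5H5FO2

Heavy atoms from the SMILES: 5 C, 1 F, 2 O.
Implicit hydrogens by atom environment:
  2 × C (aromatic): 1 H each → 2
  2 × C (aromatic): no H
  1 × C: 3 H
  1 × F: no H
  1 × O (aromatic): no H
  1 × O: no H
  Total hydrogens = 5.
Molecular formula: C5H5FO2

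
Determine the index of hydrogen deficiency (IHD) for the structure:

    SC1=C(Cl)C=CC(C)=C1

Molecular formula from the SMILES: C7H7ClS.
DoU = (2C + 2 + N − H − X)/2 = (2·7 + 2 + 0 − 7 − 1)/2 = 8/2 = 4.
(Structurally: 1 ring(s) + 3 π bond(s) = 4.)

4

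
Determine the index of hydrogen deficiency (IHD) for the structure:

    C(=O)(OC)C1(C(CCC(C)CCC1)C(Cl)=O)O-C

3

Molecular formula from the SMILES: C13H21ClO4.
DoU = (2C + 2 + N − H − X)/2 = (2·13 + 2 + 0 − 21 − 1)/2 = 6/2 = 3.
(Structurally: 1 ring(s) + 2 π bond(s) = 3.)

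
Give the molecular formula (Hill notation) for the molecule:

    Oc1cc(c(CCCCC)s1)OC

C10H16O2S

Heavy atoms from the SMILES: 10 C, 2 O, 1 S.
Implicit hydrogens by atom environment:
  4 × C: 2 H each → 8
  3 × C (aromatic): no H
  2 × C: 3 H each → 6
  1 × C (aromatic): 1 H
  1 × O: 1 H
  1 × O: no H
  1 × S (aromatic): no H
  Total hydrogens = 16.
Molecular formula: C10H16O2S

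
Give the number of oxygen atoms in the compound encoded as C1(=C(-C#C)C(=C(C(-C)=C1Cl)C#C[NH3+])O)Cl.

The symbol for oxygen appears 1 time in the SMILES.

1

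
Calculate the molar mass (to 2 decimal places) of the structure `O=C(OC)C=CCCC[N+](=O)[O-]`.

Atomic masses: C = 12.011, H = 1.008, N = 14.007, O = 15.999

173.17

Molecular formula: C7H11NO4.
M = 7×12.011 + 11×1.008 + 1×14.007 + 4×15.999 = 173.17 g/mol.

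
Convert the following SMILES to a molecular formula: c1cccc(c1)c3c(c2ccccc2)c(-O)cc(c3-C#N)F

Heavy atoms from the SMILES: 19 C, 1 F, 1 N, 1 O.
Implicit hydrogens by atom environment:
  11 × C (aromatic): 1 H each → 11
  7 × C (aromatic): no H
  1 × C: no H
  1 × F: no H
  1 × N: no H
  1 × O: 1 H
  Total hydrogens = 12.
Molecular formula: C19H12FNO

C19H12FNO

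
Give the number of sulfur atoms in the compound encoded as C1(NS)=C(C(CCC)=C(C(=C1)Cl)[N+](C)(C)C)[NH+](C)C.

The symbol for sulfur appears 1 time in the SMILES.

1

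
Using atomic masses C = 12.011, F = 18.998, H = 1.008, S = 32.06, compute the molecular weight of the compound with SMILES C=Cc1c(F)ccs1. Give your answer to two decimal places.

128.16

Molecular formula: C6H5FS.
M = 6×12.011 + 1×18.998 + 5×1.008 + 1×32.06 = 128.16 g/mol.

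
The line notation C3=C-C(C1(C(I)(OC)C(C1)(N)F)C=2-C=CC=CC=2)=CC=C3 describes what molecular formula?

C17H17FINO

Heavy atoms from the SMILES: 17 C, 1 F, 1 I, 1 N, 1 O.
Implicit hydrogens by atom environment:
  10 × C (aromatic): 1 H each → 10
  3 × C: no H
  2 × C (aromatic): no H
  1 × C: 3 H
  1 × C: 2 H
  1 × F: no H
  1 × I: no H
  1 × N: 2 H
  1 × O: no H
  Total hydrogens = 17.
Molecular formula: C17H17FINO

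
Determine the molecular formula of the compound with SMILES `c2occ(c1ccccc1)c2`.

Heavy atoms from the SMILES: 10 C, 1 O.
Implicit hydrogens by atom environment:
  8 × C (aromatic): 1 H each → 8
  2 × C (aromatic): no H
  1 × O (aromatic): no H
  Total hydrogens = 8.
Molecular formula: C10H8O

C10H8O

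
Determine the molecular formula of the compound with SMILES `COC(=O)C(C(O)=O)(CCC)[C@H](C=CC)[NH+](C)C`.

C13H24NO4+

Heavy atoms from the SMILES: 13 C, 1 N, 4 O.
Implicit hydrogens by atom environment:
  5 × C: 3 H each → 15
  3 × C: 1 H each → 3
  3 × C: no H
  3 × O: no H
  2 × C: 2 H each → 4
  1 × N (charge +1): 1 H
  1 × O: 1 H
  Total hydrogens = 24.
Net charge +1.
Molecular formula: C13H24NO4+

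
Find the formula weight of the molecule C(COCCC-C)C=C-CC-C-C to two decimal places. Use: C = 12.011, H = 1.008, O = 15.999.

184.32

Molecular formula: C12H24O.
M = 12×12.011 + 24×1.008 + 1×15.999 = 184.32 g/mol.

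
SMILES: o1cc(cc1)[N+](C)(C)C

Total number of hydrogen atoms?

Hydrogens are implicit in SMILES; fill each atom to its normal valence:
  3 × C: 3 H each → 9
  3 × C (aromatic): 1 H each → 3
  1 × C (aromatic): no H
  1 × N (charge +1): no H
  1 × O (aromatic): no H
  Total hydrogens = 12.

12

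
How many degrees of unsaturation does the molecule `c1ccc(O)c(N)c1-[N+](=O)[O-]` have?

5

Molecular formula from the SMILES: C6H6N2O3.
DoU = (2C + 2 + N − H − X)/2 = (2·6 + 2 + 2 − 6 − 0)/2 = 10/2 = 5.
(Structurally: 1 ring(s) + 4 π bond(s) = 5.)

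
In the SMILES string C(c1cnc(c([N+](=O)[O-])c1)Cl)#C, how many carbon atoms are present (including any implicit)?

The symbol for carbon appears 7 times in the SMILES. Lowercase c denotes aromatic carbon and counts toward C.

7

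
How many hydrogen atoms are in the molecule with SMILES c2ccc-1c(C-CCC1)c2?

12

Hydrogens are implicit in SMILES; fill each atom to its normal valence:
  4 × C: 2 H each → 8
  4 × C (aromatic): 1 H each → 4
  2 × C (aromatic): no H
  Total hydrogens = 12.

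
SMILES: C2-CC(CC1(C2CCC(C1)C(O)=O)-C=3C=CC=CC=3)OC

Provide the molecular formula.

Heavy atoms from the SMILES: 18 C, 3 O.
Implicit hydrogens by atom environment:
  6 × C: 2 H each → 12
  5 × C (aromatic): 1 H each → 5
  3 × C: 1 H each → 3
  2 × C: no H
  2 × O: no H
  1 × C: 3 H
  1 × C (aromatic): no H
  1 × O: 1 H
  Total hydrogens = 24.
Molecular formula: C18H24O3

C18H24O3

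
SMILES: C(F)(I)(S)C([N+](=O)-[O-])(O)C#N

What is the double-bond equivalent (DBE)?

Molecular formula from the SMILES: C3H2FIN2O3S.
DoU = (2C + 2 + N − H − X)/2 = (2·3 + 2 + 2 − 2 − 2)/2 = 6/2 = 3.
(Structurally: 0 ring(s) + 3 π bond(s) = 3.)

3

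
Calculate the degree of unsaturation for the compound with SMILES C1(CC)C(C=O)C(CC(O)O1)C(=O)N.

Molecular formula from the SMILES: C9H15NO4.
DoU = (2C + 2 + N − H − X)/2 = (2·9 + 2 + 1 − 15 − 0)/2 = 6/2 = 3.
(Structurally: 1 ring(s) + 2 π bond(s) = 3.)

3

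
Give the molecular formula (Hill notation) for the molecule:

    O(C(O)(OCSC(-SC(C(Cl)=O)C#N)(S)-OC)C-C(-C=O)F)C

Heavy atoms from the SMILES: 11 C, 1 Cl, 1 F, 1 N, 6 O, 3 S.
Implicit hydrogens by atom environment:
  5 × O: no H
  4 × C: no H
  3 × C: 1 H each → 3
  2 × C: 3 H each → 6
  2 × C: 2 H each → 4
  2 × S: no H
  1 × Cl: no H
  1 × F: no H
  1 × N: no H
  1 × O: 1 H
  1 × S: 1 H
  Total hydrogens = 15.
Molecular formula: C11H15ClFNO6S3

C11H15ClFNO6S3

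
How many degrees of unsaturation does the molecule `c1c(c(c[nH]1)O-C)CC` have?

Molecular formula from the SMILES: C7H11NO.
DoU = (2C + 2 + N − H − X)/2 = (2·7 + 2 + 1 − 11 − 0)/2 = 6/2 = 3.
(Structurally: 1 ring(s) + 2 π bond(s) = 3.)

3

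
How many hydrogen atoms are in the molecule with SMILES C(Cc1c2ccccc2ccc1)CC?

Hydrogens are implicit in SMILES; fill each atom to its normal valence:
  7 × C (aromatic): 1 H each → 7
  3 × C: 2 H each → 6
  3 × C (aromatic): no H
  1 × C: 3 H
  Total hydrogens = 16.

16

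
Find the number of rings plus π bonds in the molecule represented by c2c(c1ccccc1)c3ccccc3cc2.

11

Molecular formula from the SMILES: C16H12.
DoU = (2C + 2 + N − H − X)/2 = (2·16 + 2 + 0 − 12 − 0)/2 = 22/2 = 11.
(Structurally: 3 ring(s) + 8 π bond(s) = 11.)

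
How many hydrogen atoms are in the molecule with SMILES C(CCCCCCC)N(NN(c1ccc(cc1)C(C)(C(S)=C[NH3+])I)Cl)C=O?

Hydrogens are implicit in SMILES; fill each atom to its normal valence:
  7 × C: 2 H each → 14
  4 × C (aromatic): 1 H each → 4
  2 × C: 3 H each → 6
  2 × C: 1 H each → 2
  2 × C: no H
  2 × C (aromatic): no H
  2 × N: no H
  1 × Cl: no H
  1 × I: no H
  1 × N (charge +1): 3 H
  1 × N: 1 H
  1 × O: no H
  1 × S: 1 H
  Total hydrogens = 31.

31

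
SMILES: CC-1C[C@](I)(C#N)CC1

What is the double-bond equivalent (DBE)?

3

Molecular formula from the SMILES: C7H10IN.
DoU = (2C + 2 + N − H − X)/2 = (2·7 + 2 + 1 − 10 − 1)/2 = 6/2 = 3.
(Structurally: 1 ring(s) + 2 π bond(s) = 3.)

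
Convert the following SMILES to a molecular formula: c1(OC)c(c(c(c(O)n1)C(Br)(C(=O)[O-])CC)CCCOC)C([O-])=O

[C15H18BrNO7]2-

Heavy atoms from the SMILES: 1 Br, 15 C, 1 N, 7 O.
Implicit hydrogens by atom environment:
  5 × C (aromatic): no H
  4 × C: 2 H each → 8
  4 × O: no H
  3 × C: 3 H each → 9
  3 × C: no H
  2 × O (charge -1): no H
  1 × Br: no H
  1 × N (aromatic): no H
  1 × O: 1 H
  Total hydrogens = 18.
Net charge -2.
Molecular formula: [C15H18BrNO7]2-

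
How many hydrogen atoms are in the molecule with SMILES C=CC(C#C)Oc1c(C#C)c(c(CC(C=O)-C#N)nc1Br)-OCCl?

12

Hydrogens are implicit in SMILES; fill each atom to its normal valence:
  6 × C: 1 H each → 6
  5 × C (aromatic): no H
  3 × C: 2 H each → 6
  3 × C: no H
  3 × O: no H
  1 × Br: no H
  1 × Cl: no H
  1 × N (aromatic): no H
  1 × N: no H
  Total hydrogens = 12.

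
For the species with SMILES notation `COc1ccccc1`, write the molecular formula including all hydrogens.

C7H8O

Heavy atoms from the SMILES: 7 C, 1 O.
Implicit hydrogens by atom environment:
  5 × C (aromatic): 1 H each → 5
  1 × C: 3 H
  1 × C (aromatic): no H
  1 × O: no H
  Total hydrogens = 8.
Molecular formula: C7H8O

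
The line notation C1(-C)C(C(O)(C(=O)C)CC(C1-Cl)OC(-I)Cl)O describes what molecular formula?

C10H15Cl2IO4

Heavy atoms from the SMILES: 10 C, 2 Cl, 1 I, 4 O.
Implicit hydrogens by atom environment:
  5 × C: 1 H each → 5
  2 × C: 3 H each → 6
  2 × C: no H
  2 × Cl: no H
  2 × O: 1 H each → 2
  2 × O: no H
  1 × C: 2 H
  1 × I: no H
  Total hydrogens = 15.
Molecular formula: C10H15Cl2IO4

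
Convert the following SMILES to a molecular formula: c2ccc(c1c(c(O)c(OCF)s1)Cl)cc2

C11H8ClFO2S

Heavy atoms from the SMILES: 11 C, 1 Cl, 1 F, 2 O, 1 S.
Implicit hydrogens by atom environment:
  5 × C (aromatic): 1 H each → 5
  5 × C (aromatic): no H
  1 × C: 2 H
  1 × Cl: no H
  1 × F: no H
  1 × O: 1 H
  1 × O: no H
  1 × S (aromatic): no H
  Total hydrogens = 8.
Molecular formula: C11H8ClFO2S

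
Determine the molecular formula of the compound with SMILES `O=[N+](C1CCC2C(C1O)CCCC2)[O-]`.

C10H17NO3

Heavy atoms from the SMILES: 10 C, 1 N, 3 O.
Implicit hydrogens by atom environment:
  6 × C: 2 H each → 12
  4 × C: 1 H each → 4
  1 × N (charge +1): no H
  1 × O: 1 H
  1 × O: no H
  1 × O (charge -1): no H
  Total hydrogens = 17.
Molecular formula: C10H17NO3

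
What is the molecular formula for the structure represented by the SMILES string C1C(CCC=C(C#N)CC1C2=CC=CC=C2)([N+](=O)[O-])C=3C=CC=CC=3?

C21H20N2O2

Heavy atoms from the SMILES: 21 C, 2 N, 2 O.
Implicit hydrogens by atom environment:
  10 × C (aromatic): 1 H each → 10
  4 × C: 2 H each → 8
  3 × C: no H
  2 × C: 1 H each → 2
  2 × C (aromatic): no H
  1 × N: no H
  1 × N (charge +1): no H
  1 × O: no H
  1 × O (charge -1): no H
  Total hydrogens = 20.
Molecular formula: C21H20N2O2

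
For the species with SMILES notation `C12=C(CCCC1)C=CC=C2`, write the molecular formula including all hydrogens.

C10H12

Heavy atoms from the SMILES: 10 C.
Implicit hydrogens by atom environment:
  4 × C: 2 H each → 8
  4 × C (aromatic): 1 H each → 4
  2 × C (aromatic): no H
  Total hydrogens = 12.
Molecular formula: C10H12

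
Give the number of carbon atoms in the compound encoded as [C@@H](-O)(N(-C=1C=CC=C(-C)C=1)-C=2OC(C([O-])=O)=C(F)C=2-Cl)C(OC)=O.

15

The symbol for carbon appears 15 times in the SMILES. (Cl is a single chlorine, not C + l.)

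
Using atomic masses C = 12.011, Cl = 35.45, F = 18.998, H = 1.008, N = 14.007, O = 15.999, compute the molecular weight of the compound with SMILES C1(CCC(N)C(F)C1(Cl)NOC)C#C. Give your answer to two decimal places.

220.67

Molecular formula: C9H14ClFN2O.
M = 9×12.011 + 1×35.45 + 1×18.998 + 14×1.008 + 2×14.007 + 1×15.999 = 220.67 g/mol.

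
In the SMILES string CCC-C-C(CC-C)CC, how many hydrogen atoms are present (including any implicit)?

Hydrogens are implicit in SMILES; fill each atom to its normal valence:
  6 × C: 2 H each → 12
  3 × C: 3 H each → 9
  1 × C: 1 H
  Total hydrogens = 22.

22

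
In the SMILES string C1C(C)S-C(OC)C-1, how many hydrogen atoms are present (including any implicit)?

12

Hydrogens are implicit in SMILES; fill each atom to its normal valence:
  2 × C: 3 H each → 6
  2 × C: 2 H each → 4
  2 × C: 1 H each → 2
  1 × O: no H
  1 × S: no H
  Total hydrogens = 12.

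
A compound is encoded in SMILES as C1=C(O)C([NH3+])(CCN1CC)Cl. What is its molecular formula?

C7H14ClN2O+

Heavy atoms from the SMILES: 7 C, 1 Cl, 2 N, 1 O.
Implicit hydrogens by atom environment:
  3 × C: 2 H each → 6
  2 × C: no H
  1 × C: 3 H
  1 × C: 1 H
  1 × Cl: no H
  1 × N (charge +1): 3 H
  1 × N: no H
  1 × O: 1 H
  Total hydrogens = 14.
Net charge +1.
Molecular formula: C7H14ClN2O+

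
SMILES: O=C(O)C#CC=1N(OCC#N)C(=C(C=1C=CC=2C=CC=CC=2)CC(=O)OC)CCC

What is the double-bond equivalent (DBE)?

Molecular formula from the SMILES: C23H22N2O5.
DoU = (2C + 2 + N − H − X)/2 = (2·23 + 2 + 2 − 22 − 0)/2 = 28/2 = 14.
(Structurally: 2 ring(s) + 12 π bond(s) = 14.)

14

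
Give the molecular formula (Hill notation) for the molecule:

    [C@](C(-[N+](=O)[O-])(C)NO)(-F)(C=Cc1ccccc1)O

Heavy atoms from the SMILES: 11 C, 1 F, 2 N, 4 O.
Implicit hydrogens by atom environment:
  5 × C (aromatic): 1 H each → 5
  2 × C: 1 H each → 2
  2 × C: no H
  2 × O: 1 H each → 2
  1 × C: 3 H
  1 × C (aromatic): no H
  1 × F: no H
  1 × N: 1 H
  1 × N (charge +1): no H
  1 × O: no H
  1 × O (charge -1): no H
  Total hydrogens = 13.
Molecular formula: C11H13FN2O4

C11H13FN2O4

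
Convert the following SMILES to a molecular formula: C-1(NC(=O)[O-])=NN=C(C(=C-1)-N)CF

Heavy atoms from the SMILES: 6 C, 1 F, 4 N, 2 O.
Implicit hydrogens by atom environment:
  3 × C (aromatic): no H
  2 × N (aromatic): no H
  1 × C: 2 H
  1 × C (aromatic): 1 H
  1 × C: no H
  1 × F: no H
  1 × N: 2 H
  1 × N: 1 H
  1 × O: no H
  1 × O (charge -1): no H
  Total hydrogens = 6.
Net charge -1.
Molecular formula: C6H6FN4O2-

C6H6FN4O2-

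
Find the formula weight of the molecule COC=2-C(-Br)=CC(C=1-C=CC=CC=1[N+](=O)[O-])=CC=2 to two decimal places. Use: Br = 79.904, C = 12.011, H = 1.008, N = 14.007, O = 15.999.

308.13

Molecular formula: C13H10BrNO3.
M = 1×79.904 + 13×12.011 + 10×1.008 + 1×14.007 + 3×15.999 = 308.13 g/mol.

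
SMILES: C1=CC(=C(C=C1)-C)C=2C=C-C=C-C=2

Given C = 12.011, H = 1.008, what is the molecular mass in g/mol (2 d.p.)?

168.24

Molecular formula: C13H12.
M = 13×12.011 + 12×1.008 = 168.24 g/mol.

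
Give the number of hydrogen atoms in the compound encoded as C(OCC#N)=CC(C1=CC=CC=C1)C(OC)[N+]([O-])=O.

14

Hydrogens are implicit in SMILES; fill each atom to its normal valence:
  5 × C (aromatic): 1 H each → 5
  4 × C: 1 H each → 4
  3 × O: no H
  1 × C: 3 H
  1 × C: 2 H
  1 × C: no H
  1 × C (aromatic): no H
  1 × N (charge +1): no H
  1 × N: no H
  1 × O (charge -1): no H
  Total hydrogens = 14.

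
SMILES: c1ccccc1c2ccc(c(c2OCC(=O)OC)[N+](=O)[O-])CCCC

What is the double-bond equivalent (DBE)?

Molecular formula from the SMILES: C19H21NO5.
DoU = (2C + 2 + N − H − X)/2 = (2·19 + 2 + 1 − 21 − 0)/2 = 20/2 = 10.
(Structurally: 2 ring(s) + 8 π bond(s) = 10.)

10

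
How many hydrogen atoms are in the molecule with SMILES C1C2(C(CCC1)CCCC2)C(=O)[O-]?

17

Hydrogens are implicit in SMILES; fill each atom to its normal valence:
  8 × C: 2 H each → 16
  2 × C: no H
  1 × C: 1 H
  1 × O: no H
  1 × O (charge -1): no H
  Total hydrogens = 17.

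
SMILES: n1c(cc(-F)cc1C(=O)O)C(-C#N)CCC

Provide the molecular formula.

C11H11FN2O2

Heavy atoms from the SMILES: 11 C, 1 F, 2 N, 2 O.
Implicit hydrogens by atom environment:
  3 × C (aromatic): no H
  2 × C: 2 H each → 4
  2 × C (aromatic): 1 H each → 2
  2 × C: no H
  1 × C: 3 H
  1 × C: 1 H
  1 × F: no H
  1 × N (aromatic): no H
  1 × N: no H
  1 × O: 1 H
  1 × O: no H
  Total hydrogens = 11.
Molecular formula: C11H11FN2O2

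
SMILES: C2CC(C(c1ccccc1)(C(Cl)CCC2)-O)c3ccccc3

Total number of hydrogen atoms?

23

Hydrogens are implicit in SMILES; fill each atom to its normal valence:
  10 × C (aromatic): 1 H each → 10
  5 × C: 2 H each → 10
  2 × C: 1 H each → 2
  2 × C (aromatic): no H
  1 × C: no H
  1 × Cl: no H
  1 × O: 1 H
  Total hydrogens = 23.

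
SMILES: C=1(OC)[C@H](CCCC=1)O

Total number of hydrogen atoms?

Hydrogens are implicit in SMILES; fill each atom to its normal valence:
  3 × C: 2 H each → 6
  2 × C: 1 H each → 2
  1 × C: 3 H
  1 × C: no H
  1 × O: 1 H
  1 × O: no H
  Total hydrogens = 12.

12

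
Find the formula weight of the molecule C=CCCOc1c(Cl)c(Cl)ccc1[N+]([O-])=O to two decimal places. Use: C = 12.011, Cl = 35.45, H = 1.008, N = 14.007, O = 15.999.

Molecular formula: C10H9Cl2NO3.
M = 10×12.011 + 2×35.45 + 9×1.008 + 1×14.007 + 3×15.999 = 262.09 g/mol.

262.09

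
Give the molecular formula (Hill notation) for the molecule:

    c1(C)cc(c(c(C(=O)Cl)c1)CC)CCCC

Heavy atoms from the SMILES: 14 C, 1 Cl, 1 O.
Implicit hydrogens by atom environment:
  4 × C: 2 H each → 8
  4 × C (aromatic): no H
  3 × C: 3 H each → 9
  2 × C (aromatic): 1 H each → 2
  1 × C: no H
  1 × Cl: no H
  1 × O: no H
  Total hydrogens = 19.
Molecular formula: C14H19ClO

C14H19ClO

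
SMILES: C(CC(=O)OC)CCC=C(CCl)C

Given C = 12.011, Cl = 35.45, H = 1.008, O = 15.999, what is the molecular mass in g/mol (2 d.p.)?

Molecular formula: C10H17ClO2.
M = 10×12.011 + 1×35.45 + 17×1.008 + 2×15.999 = 204.69 g/mol.

204.69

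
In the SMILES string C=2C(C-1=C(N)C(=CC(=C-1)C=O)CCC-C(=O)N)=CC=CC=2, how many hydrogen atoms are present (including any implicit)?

Hydrogens are implicit in SMILES; fill each atom to its normal valence:
  7 × C (aromatic): 1 H each → 7
  5 × C (aromatic): no H
  3 × C: 2 H each → 6
  2 × N: 2 H each → 4
  2 × O: no H
  1 × C: 1 H
  1 × C: no H
  Total hydrogens = 18.

18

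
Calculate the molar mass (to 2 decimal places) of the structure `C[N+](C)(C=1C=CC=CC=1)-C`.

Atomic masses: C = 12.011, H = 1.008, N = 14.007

Molecular formula: C9H14N+.
M = 9×12.011 + 14×1.008 + 1×14.007 = 136.22 g/mol.

136.22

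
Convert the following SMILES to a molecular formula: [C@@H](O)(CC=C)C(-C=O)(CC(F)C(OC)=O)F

C10H14F2O4

Heavy atoms from the SMILES: 10 C, 2 F, 4 O.
Implicit hydrogens by atom environment:
  4 × C: 1 H each → 4
  3 × C: 2 H each → 6
  3 × O: no H
  2 × C: no H
  2 × F: no H
  1 × C: 3 H
  1 × O: 1 H
  Total hydrogens = 14.
Molecular formula: C10H14F2O4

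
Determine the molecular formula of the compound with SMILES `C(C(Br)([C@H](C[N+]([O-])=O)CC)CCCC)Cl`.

Heavy atoms from the SMILES: 1 Br, 10 C, 1 Cl, 1 N, 2 O.
Implicit hydrogens by atom environment:
  6 × C: 2 H each → 12
  2 × C: 3 H each → 6
  1 × Br: no H
  1 × C: 1 H
  1 × C: no H
  1 × Cl: no H
  1 × N (charge +1): no H
  1 × O: no H
  1 × O (charge -1): no H
  Total hydrogens = 19.
Molecular formula: C10H19BrClNO2

C10H19BrClNO2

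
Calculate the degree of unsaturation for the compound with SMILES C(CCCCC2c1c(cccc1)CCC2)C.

Molecular formula from the SMILES: C16H24.
DoU = (2C + 2 + N − H − X)/2 = (2·16 + 2 + 0 − 24 − 0)/2 = 10/2 = 5.
(Structurally: 2 ring(s) + 3 π bond(s) = 5.)

5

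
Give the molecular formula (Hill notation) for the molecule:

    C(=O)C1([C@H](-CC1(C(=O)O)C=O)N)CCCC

C11H17NO4

Heavy atoms from the SMILES: 11 C, 1 N, 4 O.
Implicit hydrogens by atom environment:
  4 × C: 2 H each → 8
  3 × C: 1 H each → 3
  3 × C: no H
  3 × O: no H
  1 × C: 3 H
  1 × N: 2 H
  1 × O: 1 H
  Total hydrogens = 17.
Molecular formula: C11H17NO4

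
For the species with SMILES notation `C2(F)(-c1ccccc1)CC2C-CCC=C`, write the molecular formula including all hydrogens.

C14H17F

Heavy atoms from the SMILES: 14 C, 1 F.
Implicit hydrogens by atom environment:
  5 × C: 2 H each → 10
  5 × C (aromatic): 1 H each → 5
  2 × C: 1 H each → 2
  1 × C: no H
  1 × C (aromatic): no H
  1 × F: no H
  Total hydrogens = 17.
Molecular formula: C14H17F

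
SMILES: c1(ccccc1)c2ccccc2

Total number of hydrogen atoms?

10

Hydrogens are implicit in SMILES; fill each atom to its normal valence:
  10 × C (aromatic): 1 H each → 10
  2 × C (aromatic): no H
  Total hydrogens = 10.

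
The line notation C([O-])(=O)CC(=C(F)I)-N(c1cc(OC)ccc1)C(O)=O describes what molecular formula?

Heavy atoms from the SMILES: 12 C, 1 F, 1 I, 1 N, 5 O.
Implicit hydrogens by atom environment:
  4 × C (aromatic): 1 H each → 4
  4 × C: no H
  3 × O: no H
  2 × C (aromatic): no H
  1 × C: 3 H
  1 × C: 2 H
  1 × F: no H
  1 × I: no H
  1 × N: no H
  1 × O: 1 H
  1 × O (charge -1): no H
  Total hydrogens = 10.
Net charge -1.
Molecular formula: C12H10FINO5-

C12H10FINO5-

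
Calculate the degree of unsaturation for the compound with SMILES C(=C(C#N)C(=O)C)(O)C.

Molecular formula from the SMILES: C6H7NO2.
DoU = (2C + 2 + N − H − X)/2 = (2·6 + 2 + 1 − 7 − 0)/2 = 8/2 = 4.
(Structurally: 0 ring(s) + 4 π bond(s) = 4.)

4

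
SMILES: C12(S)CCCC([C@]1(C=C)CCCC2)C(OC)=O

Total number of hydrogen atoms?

22

Hydrogens are implicit in SMILES; fill each atom to its normal valence:
  8 × C: 2 H each → 16
  3 × C: no H
  2 × C: 1 H each → 2
  2 × O: no H
  1 × C: 3 H
  1 × S: 1 H
  Total hydrogens = 22.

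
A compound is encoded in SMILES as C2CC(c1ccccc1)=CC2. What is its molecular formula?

Heavy atoms from the SMILES: 11 C.
Implicit hydrogens by atom environment:
  5 × C (aromatic): 1 H each → 5
  3 × C: 2 H each → 6
  1 × C: 1 H
  1 × C: no H
  1 × C (aromatic): no H
  Total hydrogens = 12.
Molecular formula: C11H12

C11H12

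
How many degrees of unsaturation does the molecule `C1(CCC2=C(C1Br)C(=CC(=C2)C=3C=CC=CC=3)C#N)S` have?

11

Molecular formula from the SMILES: C17H14BrNS.
DoU = (2C + 2 + N − H − X)/2 = (2·17 + 2 + 1 − 14 − 1)/2 = 22/2 = 11.
(Structurally: 3 ring(s) + 8 π bond(s) = 11.)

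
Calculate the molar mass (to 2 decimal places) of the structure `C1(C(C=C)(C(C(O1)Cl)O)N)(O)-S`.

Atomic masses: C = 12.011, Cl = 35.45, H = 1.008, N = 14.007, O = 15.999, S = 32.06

Molecular formula: C6H10ClNO3S.
M = 6×12.011 + 1×35.45 + 10×1.008 + 1×14.007 + 3×15.999 + 1×32.06 = 211.66 g/mol.

211.66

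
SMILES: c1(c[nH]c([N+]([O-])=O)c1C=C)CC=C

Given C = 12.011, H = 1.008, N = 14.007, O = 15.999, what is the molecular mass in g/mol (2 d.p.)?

Molecular formula: C9H10N2O2.
M = 9×12.011 + 10×1.008 + 2×14.007 + 2×15.999 = 178.19 g/mol.

178.19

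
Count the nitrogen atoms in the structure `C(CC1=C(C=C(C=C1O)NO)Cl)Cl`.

The symbol for nitrogen appears 1 time in the SMILES.

1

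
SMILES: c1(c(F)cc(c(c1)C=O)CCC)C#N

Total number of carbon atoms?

11

The symbol for carbon appears 11 times in the SMILES. Lowercase c denotes aromatic carbon and counts toward C.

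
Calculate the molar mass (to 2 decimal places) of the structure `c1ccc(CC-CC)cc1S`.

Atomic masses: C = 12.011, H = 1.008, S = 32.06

166.28

Molecular formula: C10H14S.
M = 10×12.011 + 14×1.008 + 1×32.06 = 166.28 g/mol.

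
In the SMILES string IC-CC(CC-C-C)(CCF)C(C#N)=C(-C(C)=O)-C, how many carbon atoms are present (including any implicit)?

The symbol for carbon appears 15 times in the SMILES.

15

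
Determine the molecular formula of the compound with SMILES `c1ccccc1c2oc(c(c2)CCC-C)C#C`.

Heavy atoms from the SMILES: 16 C, 1 O.
Implicit hydrogens by atom environment:
  6 × C (aromatic): 1 H each → 6
  4 × C (aromatic): no H
  3 × C: 2 H each → 6
  1 × C: 3 H
  1 × C: 1 H
  1 × C: no H
  1 × O (aromatic): no H
  Total hydrogens = 16.
Molecular formula: C16H16O

C16H16O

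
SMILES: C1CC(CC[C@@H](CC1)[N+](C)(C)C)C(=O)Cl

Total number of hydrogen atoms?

Hydrogens are implicit in SMILES; fill each atom to its normal valence:
  6 × C: 2 H each → 12
  3 × C: 3 H each → 9
  2 × C: 1 H each → 2
  1 × C: no H
  1 × Cl: no H
  1 × N (charge +1): no H
  1 × O: no H
  Total hydrogens = 23.

23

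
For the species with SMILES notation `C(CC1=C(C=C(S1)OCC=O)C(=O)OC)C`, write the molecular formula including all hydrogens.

Heavy atoms from the SMILES: 11 C, 4 O, 1 S.
Implicit hydrogens by atom environment:
  4 × O: no H
  3 × C: 2 H each → 6
  3 × C (aromatic): no H
  2 × C: 3 H each → 6
  1 × C (aromatic): 1 H
  1 × C: 1 H
  1 × C: no H
  1 × S (aromatic): no H
  Total hydrogens = 14.
Molecular formula: C11H14O4S

C11H14O4S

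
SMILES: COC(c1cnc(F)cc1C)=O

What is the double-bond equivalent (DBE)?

Molecular formula from the SMILES: C8H8FNO2.
DoU = (2C + 2 + N − H − X)/2 = (2·8 + 2 + 1 − 8 − 1)/2 = 10/2 = 5.
(Structurally: 1 ring(s) + 4 π bond(s) = 5.)

5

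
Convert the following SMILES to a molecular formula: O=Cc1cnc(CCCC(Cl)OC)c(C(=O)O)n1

C11H13ClN2O4

Heavy atoms from the SMILES: 11 C, 1 Cl, 2 N, 4 O.
Implicit hydrogens by atom environment:
  3 × C: 2 H each → 6
  3 × C (aromatic): no H
  3 × O: no H
  2 × C: 1 H each → 2
  2 × N (aromatic): no H
  1 × C: 3 H
  1 × C (aromatic): 1 H
  1 × C: no H
  1 × Cl: no H
  1 × O: 1 H
  Total hydrogens = 13.
Molecular formula: C11H13ClN2O4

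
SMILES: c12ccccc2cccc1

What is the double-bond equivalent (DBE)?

Molecular formula from the SMILES: C10H8.
DoU = (2C + 2 + N − H − X)/2 = (2·10 + 2 + 0 − 8 − 0)/2 = 14/2 = 7.
(Structurally: 2 ring(s) + 5 π bond(s) = 7.)

7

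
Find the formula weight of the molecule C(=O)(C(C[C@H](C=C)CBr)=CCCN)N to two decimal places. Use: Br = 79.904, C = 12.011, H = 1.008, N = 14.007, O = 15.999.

261.16

Molecular formula: C10H17BrN2O.
M = 1×79.904 + 10×12.011 + 17×1.008 + 2×14.007 + 1×15.999 = 261.16 g/mol.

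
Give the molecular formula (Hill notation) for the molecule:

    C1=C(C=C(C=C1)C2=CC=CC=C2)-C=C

C14H12

Heavy atoms from the SMILES: 14 C.
Implicit hydrogens by atom environment:
  9 × C (aromatic): 1 H each → 9
  3 × C (aromatic): no H
  1 × C: 2 H
  1 × C: 1 H
  Total hydrogens = 12.
Molecular formula: C14H12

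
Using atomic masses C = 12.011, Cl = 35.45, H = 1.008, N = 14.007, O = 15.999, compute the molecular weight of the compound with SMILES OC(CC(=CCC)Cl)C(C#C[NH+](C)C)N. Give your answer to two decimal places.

Molecular formula: C11H20ClN2O+.
M = 11×12.011 + 1×35.45 + 20×1.008 + 2×14.007 + 1×15.999 = 231.74 g/mol.

231.74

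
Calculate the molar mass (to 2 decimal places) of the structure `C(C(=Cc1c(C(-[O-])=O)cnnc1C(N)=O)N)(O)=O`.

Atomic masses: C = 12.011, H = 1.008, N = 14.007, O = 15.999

Molecular formula: C9H7N4O5-.
M = 9×12.011 + 7×1.008 + 4×14.007 + 5×15.999 = 251.18 g/mol.

251.18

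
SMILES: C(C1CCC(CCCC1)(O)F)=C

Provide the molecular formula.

C10H17FO

Heavy atoms from the SMILES: 10 C, 1 F, 1 O.
Implicit hydrogens by atom environment:
  7 × C: 2 H each → 14
  2 × C: 1 H each → 2
  1 × C: no H
  1 × F: no H
  1 × O: 1 H
  Total hydrogens = 17.
Molecular formula: C10H17FO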